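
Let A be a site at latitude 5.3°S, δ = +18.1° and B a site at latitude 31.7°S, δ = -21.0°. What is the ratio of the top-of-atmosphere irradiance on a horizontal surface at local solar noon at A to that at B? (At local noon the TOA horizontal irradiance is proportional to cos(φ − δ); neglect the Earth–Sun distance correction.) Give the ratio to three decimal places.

0.934

A: cos θ_z = cos(-5.3° − (18.1°)) = 0.9178.
B: cos θ_z = cos(-31.7° − (-21.0°)) = 0.9826.
Ratio A/B = 0.9178 / 0.9826 = 0.9341.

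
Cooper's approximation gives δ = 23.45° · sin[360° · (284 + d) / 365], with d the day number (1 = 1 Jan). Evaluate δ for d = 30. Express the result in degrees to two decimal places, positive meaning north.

-18.04°

360 × (284 + 30) / 365 = 309.699°; sin(309.699°) = -0.7694.
δ = 23.45 × -0.7694 = -18.042° ≈ -18.04°.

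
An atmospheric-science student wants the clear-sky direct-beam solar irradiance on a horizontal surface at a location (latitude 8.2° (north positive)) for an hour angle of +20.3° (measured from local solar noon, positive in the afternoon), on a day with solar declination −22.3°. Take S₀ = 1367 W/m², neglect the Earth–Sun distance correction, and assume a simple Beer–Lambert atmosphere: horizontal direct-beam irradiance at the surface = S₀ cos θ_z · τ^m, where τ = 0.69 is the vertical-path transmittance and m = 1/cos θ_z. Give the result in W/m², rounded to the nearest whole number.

cos θ_z = sin φ sin δ + cos φ cos δ cos H = (0.1426)(-0.3795) + (0.9898)(0.9252)(0.9379) = 0.8048.
Air mass m = 1/cos θ_z = 1/0.8048 = 1.243; τ^m = 0.69^1.243 = 0.6305.
Surface direct beam = 1367 × 0.8048 × 0.6305 = 693.65 W/m².

694 W/m²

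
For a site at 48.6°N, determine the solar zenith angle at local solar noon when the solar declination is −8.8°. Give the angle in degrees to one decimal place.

At local solar noon the hour angle is zero, so the zenith angle is |φ − δ| = |48.6° − (-8.8°)| = 57.4°.

57.4°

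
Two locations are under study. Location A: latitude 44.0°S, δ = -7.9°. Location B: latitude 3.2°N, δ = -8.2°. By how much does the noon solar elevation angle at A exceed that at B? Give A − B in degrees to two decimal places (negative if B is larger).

A: 90° − |-44.0 − (-7.9)| = 53.90°.
B: 90° − |3.2 − (-8.2)| = 78.60°.
A − B = 53.90 − 78.60 = -24.70°.

-24.70°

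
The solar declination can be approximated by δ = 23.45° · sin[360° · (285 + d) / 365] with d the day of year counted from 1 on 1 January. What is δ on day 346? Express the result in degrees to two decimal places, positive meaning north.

360 × (285 + 346) / 365 = 622.356°; sin(622.356°) = -0.9911.
δ = 23.45 × -0.9911 = -23.241° ≈ -23.24°.

-23.24°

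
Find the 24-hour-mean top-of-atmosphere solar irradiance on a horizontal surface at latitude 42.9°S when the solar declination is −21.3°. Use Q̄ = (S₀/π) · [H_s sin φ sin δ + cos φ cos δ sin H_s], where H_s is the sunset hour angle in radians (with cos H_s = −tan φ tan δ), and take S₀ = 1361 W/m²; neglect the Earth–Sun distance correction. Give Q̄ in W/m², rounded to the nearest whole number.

The sunset hour angle satisfies cos H_s = −tan φ tan δ = -0.3623, giving H_s = 111.24°. In radians, H_s = 1.9415.
H_s sin φ sin δ = 1.9415 × -0.6807 × -0.3633 = 0.4801.
cos φ cos δ sin H_s = 0.7325 × 0.9317 × 0.9321 = 0.6361.
Q̄ = (1361/π) × (0.4801 + 0.6361) = 433.22 × 1.1162 = 483.56 W/m².

484 W/m²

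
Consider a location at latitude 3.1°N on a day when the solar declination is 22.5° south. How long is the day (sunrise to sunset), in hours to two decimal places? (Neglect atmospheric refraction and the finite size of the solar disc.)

The sunset hour angle satisfies cos H_s = −tan φ tan δ = 0.0224, giving H_s = 88.72°.
Day length = 2 H_s / 15° h⁻¹ = 177.44° / 15 = 11.829 h.

11.83 hours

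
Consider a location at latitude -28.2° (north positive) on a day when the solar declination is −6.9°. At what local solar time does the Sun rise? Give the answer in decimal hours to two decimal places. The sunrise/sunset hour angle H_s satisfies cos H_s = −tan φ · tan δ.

5.75 h

−tan φ tan δ = −(-0.5362)(-0.1210) = -0.0649; H_s = arccos(-0.0649) = 93.72°.
Sunrise is at 12 − H_s/15 = 12 − 6.248 = 5.752 h local solar time.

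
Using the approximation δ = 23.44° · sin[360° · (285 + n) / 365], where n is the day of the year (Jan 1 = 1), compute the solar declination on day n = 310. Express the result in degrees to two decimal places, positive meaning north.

360 × (285 + 310) / 365 = 586.849°; sin(586.849°) = -0.7296.
δ = 23.44 × -0.7296 = -17.102° ≈ -17.10°.

-17.10°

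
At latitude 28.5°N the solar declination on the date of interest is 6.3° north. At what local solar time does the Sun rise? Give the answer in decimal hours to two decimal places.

−tan φ tan δ = −(0.5430)(0.1104) = -0.0599; H_s = arccos(-0.0599) = 93.43°.
Sunrise is at 12 − H_s/15 = 12 − 6.229 = 5.771 h local solar time.

5.77 h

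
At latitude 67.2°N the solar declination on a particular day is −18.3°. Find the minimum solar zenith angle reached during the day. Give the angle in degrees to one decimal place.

85.5°

At local solar noon the hour angle is zero, so the zenith angle is |φ − δ| = |67.2° − (-18.3°)| = 85.5°.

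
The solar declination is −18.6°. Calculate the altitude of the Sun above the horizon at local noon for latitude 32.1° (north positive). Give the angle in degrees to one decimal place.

39.3°

At local solar noon the hour angle is zero, so the elevation is 90° − |φ − δ| = 90° − |32.1° − (-18.6°)| = 90° − 50.7° = 39.3°.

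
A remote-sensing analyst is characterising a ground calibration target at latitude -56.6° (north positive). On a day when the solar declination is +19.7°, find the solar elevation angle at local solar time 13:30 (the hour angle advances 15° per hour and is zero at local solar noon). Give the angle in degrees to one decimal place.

11.4°

Hour angle H = 15° × (13.5 − 12) = 22.50°.
With φ = -56.6°, δ = 19.7°, H = 22.50°: sin φ sin δ = -0.2814, cos φ cos δ cos H = 0.4788, so cos θ_z = 0.1974.
θ_z = arccos(0.1974) = 78.62°, so the elevation is 90° − 78.62° = 11.38°.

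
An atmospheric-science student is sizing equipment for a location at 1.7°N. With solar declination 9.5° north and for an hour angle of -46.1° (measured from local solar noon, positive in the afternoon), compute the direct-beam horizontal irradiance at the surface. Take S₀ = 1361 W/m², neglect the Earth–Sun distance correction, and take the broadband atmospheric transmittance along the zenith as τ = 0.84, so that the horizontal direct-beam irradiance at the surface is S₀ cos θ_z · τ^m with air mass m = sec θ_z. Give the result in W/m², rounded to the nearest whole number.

With φ = 1.7°, δ = 9.5°, H = -46.10°: sin φ sin δ = 0.0049, cos φ cos δ cos H = 0.6836, so cos θ_z = 0.6885.
Air mass m = 1/cos θ_z = 1/0.6885 = 1.452; τ^m = 0.84^1.452 = 0.7763.
Surface direct beam = 1361 × 0.6885 × 0.7763 = 727.43 W/m².

727 W/m²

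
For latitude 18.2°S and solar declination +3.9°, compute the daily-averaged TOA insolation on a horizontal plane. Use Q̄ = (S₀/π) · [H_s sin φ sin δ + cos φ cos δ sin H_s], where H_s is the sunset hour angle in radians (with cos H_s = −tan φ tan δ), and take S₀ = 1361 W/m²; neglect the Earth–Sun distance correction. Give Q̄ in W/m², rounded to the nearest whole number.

The sunset hour angle satisfies cos H_s = −tan φ tan δ = 0.0224, giving H_s = 88.72°. In radians, H_s = 1.5485.
H_s sin φ sin δ = 1.5485 × -0.3123 × 0.0680 = -0.0329.
cos φ cos δ sin H_s = 0.9500 × 0.9977 × 0.9998 = 0.9476.
Q̄ = (1361/π) × (-0.0329 + 0.9476) = 433.22 × 0.9147 = 396.27 W/m².

396 W/m²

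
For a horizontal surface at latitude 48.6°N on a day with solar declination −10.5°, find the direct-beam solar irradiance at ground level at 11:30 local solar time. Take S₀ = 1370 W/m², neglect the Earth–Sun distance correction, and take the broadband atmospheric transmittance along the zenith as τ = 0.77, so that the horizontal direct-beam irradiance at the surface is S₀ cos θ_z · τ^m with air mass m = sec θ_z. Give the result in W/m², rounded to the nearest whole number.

Hour angle H = 15° × (11.5 − 12) = -7.50°.
With φ = 48.6°, δ = -10.5°, H = -7.50°: sin φ sin δ = -0.1367, cos φ cos δ cos H = 0.6447, so cos θ_z = 0.5080.
Air mass m = 1/cos θ_z = 1/0.5080 = 1.969; τ^m = 0.77^1.969 = 0.5977.
Surface direct beam = 1370 × 0.5080 × 0.5977 = 415.98 W/m².

416 W/m²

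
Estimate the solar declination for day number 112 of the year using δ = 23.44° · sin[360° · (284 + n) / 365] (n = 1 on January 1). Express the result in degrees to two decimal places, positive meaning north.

360 × (284 + 112) / 365 = 390.575°; sin(390.575°) = 0.5087.
δ = 23.44 × 0.5087 = 11.924° ≈ +11.92°.

+11.92°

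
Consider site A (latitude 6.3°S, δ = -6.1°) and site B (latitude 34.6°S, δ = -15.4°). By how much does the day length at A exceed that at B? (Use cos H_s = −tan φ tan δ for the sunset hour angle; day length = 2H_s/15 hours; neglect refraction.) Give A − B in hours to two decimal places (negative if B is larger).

A: H_s = arccos(−tan -6.3° · tan -6.1°) = 90.68°, so 2H_s/15 = 12.0907 h.
B: H_s = arccos(−tan -34.6° · tan -15.4°) = 100.95°, so 2H_s/15 = 13.4600 h.
A − B = 12.0907 − 13.4600 = -1.3693 h.

-1.37 h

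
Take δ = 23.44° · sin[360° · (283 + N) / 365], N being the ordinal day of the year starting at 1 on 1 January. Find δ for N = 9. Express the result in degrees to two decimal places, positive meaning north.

360 × (283 + 9) / 365 = 288.000°; sin(288.000°) = -0.9511.
δ = 23.44 × -0.9511 = -22.294° ≈ -22.29°.

-22.29°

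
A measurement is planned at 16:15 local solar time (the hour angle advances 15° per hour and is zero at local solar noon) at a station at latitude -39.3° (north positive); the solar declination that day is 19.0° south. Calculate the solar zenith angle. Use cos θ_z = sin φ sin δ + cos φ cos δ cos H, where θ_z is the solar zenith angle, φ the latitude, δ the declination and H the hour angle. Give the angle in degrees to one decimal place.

Hour angle H = 15° × (16.25 − 12) = 63.75°.
With φ = -39.3°, δ = -19.0°, H = 63.75°: sin φ sin δ = 0.2062, cos φ cos δ cos H = 0.3236, so cos θ_z = 0.5298.
θ_z = arccos(0.5298) = 58.01°.

58.0°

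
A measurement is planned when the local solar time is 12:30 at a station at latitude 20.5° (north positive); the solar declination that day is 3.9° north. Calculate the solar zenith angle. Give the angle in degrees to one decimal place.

18.1°

Hour angle H = 15° × (12.5 − 12) = 7.50°.
With φ = 20.5°, δ = 3.9°, H = 7.50°: sin φ sin δ = 0.0238, cos φ cos δ cos H = 0.9265, so cos θ_z = 0.9503.
θ_z = arccos(0.9503) = 18.14°.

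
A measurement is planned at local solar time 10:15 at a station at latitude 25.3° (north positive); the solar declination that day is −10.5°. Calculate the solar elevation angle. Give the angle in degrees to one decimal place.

Hour angle H = 15° × (10.25 − 12) = -26.25°.
cos θ_z = sin φ sin δ + cos φ cos δ cos H = (0.4274)(-0.1822) + (0.9041)(0.9833)(0.8969) = 0.7195.
θ_z = arccos(0.7195) = 43.99°, so the elevation is 90° − 43.99° = 46.01°.

46.0°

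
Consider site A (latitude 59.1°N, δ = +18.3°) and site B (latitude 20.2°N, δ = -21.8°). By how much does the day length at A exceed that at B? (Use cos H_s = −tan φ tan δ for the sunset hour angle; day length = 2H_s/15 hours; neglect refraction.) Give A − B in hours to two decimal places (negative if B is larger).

+5.60 h

A: H_s = arccos(−tan 59.1° · tan 18.3°) = 123.54°, so 2H_s/15 = 16.4720 h.
B: H_s = arccos(−tan 20.2° · tan -21.8°) = 81.54°, so 2H_s/15 = 10.8720 h.
A − B = 16.4720 − 10.8720 = 5.6000 h.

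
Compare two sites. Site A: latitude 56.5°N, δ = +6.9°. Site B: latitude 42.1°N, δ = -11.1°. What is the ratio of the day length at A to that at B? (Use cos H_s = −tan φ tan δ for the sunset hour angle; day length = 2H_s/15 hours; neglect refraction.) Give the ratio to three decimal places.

1.260

A: H_s = arccos(−tan 56.5° · tan 6.9°) = 100.53°, so 2H_s/15 = 13.4040 h.
B: H_s = arccos(−tan 42.1° · tan -11.1°) = 79.79°, so 2H_s/15 = 10.6387 h.
Ratio A/B = 13.4040 / 10.6387 = 1.2599.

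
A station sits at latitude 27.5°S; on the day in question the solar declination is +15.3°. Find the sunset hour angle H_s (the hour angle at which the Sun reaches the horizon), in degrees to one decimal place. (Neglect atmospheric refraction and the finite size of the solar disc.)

81.8°

−tan φ tan δ = −(-0.5206)(0.2736) = 0.1424; H_s = arccos(0.1424) = 81.81°.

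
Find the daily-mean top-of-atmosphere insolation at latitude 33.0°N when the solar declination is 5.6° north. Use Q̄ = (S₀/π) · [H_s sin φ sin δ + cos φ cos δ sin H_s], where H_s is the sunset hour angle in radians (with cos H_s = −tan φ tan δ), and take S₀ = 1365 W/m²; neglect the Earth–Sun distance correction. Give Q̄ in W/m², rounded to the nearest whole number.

400 W/m²

The sunset hour angle satisfies cos H_s = −tan φ tan δ = -0.0637, giving H_s = 93.65°. In radians, H_s = 1.6345.
H_s sin φ sin δ = 1.6345 × 0.5446 × 0.0976 = 0.0869.
cos φ cos δ sin H_s = 0.8387 × 0.9952 × 0.9980 = 0.8330.
Q̄ = (1365/π) × (0.0869 + 0.8330) = 434.49 × 0.9199 = 399.69 W/m².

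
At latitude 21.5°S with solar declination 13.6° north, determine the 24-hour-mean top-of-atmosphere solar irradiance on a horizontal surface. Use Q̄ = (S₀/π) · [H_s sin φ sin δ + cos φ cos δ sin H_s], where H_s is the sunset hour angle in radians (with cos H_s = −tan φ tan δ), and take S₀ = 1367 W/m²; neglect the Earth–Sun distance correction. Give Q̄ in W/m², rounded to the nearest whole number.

The sunset hour angle satisfies cos H_s = −tan φ tan δ = 0.0953, giving H_s = 84.53°. In radians, H_s = 1.4753.
H_s sin φ sin δ = 1.4753 × -0.3665 × 0.2351 = -0.1271.
cos φ cos δ sin H_s = 0.9304 × 0.9720 × 0.9954 = 0.9002.
Q̄ = (1367/π) × (-0.1271 + 0.9002) = 435.13 × 0.7731 = 336.40 W/m².

336 W/m²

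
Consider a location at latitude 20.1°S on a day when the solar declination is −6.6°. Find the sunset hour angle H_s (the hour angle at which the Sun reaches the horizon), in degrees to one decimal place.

The sunset hour angle satisfies cos H_s = −tan φ tan δ = -0.0423, giving H_s = 92.42°.

92.4°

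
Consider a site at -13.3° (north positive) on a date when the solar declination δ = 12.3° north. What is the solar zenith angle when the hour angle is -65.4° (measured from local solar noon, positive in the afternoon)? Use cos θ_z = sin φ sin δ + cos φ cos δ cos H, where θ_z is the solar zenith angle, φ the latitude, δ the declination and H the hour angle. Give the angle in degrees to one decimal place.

With φ = -13.3°, δ = 12.3°, H = -65.40°: sin φ sin δ = -0.0490, cos φ cos δ cos H = 0.3958, so cos θ_z = 0.3468.
θ_z = arccos(0.3468) = 69.71°.

69.7°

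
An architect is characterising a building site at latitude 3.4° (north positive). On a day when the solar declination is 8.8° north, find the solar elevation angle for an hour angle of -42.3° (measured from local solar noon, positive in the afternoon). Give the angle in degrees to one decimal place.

cos θ_z = sin φ sin δ + cos φ cos δ cos H = (0.0593)(0.1530) + (0.9982)(0.9882)(0.7396) = 0.7386.
θ_z = arccos(0.7386) = 42.39°, so the elevation is 90° − 42.39° = 47.61°.

47.6°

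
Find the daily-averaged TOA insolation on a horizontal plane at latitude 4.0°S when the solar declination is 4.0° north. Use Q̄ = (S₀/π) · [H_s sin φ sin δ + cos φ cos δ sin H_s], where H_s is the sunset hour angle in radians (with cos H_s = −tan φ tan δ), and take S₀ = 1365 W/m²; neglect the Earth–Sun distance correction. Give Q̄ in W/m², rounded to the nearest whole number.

429 W/m²

−tan φ tan δ = −(-0.0699)(0.0699) = 0.0049; H_s = arccos(0.0049) = 89.72°. In radians, H_s = 1.5659.
H_s sin φ sin δ = 1.5659 × -0.0698 × 0.0698 = -0.0076.
cos φ cos δ sin H_s = 0.9976 × 0.9976 × 1.0000 = 0.9952.
Q̄ = (1365/π) × (-0.0076 + 0.9952) = 434.49 × 0.9876 = 429.10 W/m².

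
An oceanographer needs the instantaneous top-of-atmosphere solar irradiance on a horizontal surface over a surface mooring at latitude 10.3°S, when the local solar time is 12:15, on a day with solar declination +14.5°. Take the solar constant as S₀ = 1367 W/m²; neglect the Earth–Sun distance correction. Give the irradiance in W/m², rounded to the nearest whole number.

1238 W/m²

Hour angle H = 15° × (12.25 − 12) = 3.75°.
cos θ_z = sin φ sin δ + cos φ cos δ cos H = (-0.1788)(0.2504) + (0.9839)(0.9681)(0.9979) = 0.9057.
Top-of-atmosphere irradiance = S₀ cos θ_z = 1367 × 0.9057 = 1238.09 W/m².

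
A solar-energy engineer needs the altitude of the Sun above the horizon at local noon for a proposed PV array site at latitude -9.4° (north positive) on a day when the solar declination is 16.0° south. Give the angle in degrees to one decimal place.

83.4°

At local solar noon the hour angle is zero, so the elevation is 90° − |φ − δ| = 90° − |-9.4° − (-16.0°)| = 90° − 6.6° = 83.4°.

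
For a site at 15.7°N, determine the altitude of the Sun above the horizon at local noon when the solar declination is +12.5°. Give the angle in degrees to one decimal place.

86.8°

At local solar noon the hour angle is zero, so the elevation is 90° − |φ − δ| = 90° − |15.7° − (12.5°)| = 90° − 3.2° = 86.8°.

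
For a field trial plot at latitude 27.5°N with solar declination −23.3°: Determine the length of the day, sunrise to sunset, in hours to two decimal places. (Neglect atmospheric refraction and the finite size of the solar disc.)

−tan φ tan δ = −(0.5206)(-0.4307) = 0.2242; H_s = arccos(0.2242) = 77.04°.
Day length = 2 H_s / 15° h⁻¹ = 154.08° / 15 = 10.272 h.

10.27 hours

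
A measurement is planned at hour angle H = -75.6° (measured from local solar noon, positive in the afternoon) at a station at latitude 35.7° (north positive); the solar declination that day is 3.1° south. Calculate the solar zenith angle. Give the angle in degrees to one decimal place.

80.2°

cos θ_z = sin φ sin δ + cos φ cos δ cos H = (0.5835)(-0.0541) + (0.8121)(0.9985)(0.2487) = 0.1701.
θ_z = arccos(0.1701) = 80.21°.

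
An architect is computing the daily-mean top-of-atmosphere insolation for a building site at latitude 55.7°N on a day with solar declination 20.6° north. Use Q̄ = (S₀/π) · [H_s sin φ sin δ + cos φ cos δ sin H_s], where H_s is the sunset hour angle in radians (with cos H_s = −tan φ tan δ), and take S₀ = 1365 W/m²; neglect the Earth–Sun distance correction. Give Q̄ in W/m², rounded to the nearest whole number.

cos H_s = −tan(55.7°) · tan(20.6°) = -0.5510, so H_s = arccos(-0.5510) = 123.44°. In radians, H_s = 2.1544.
H_s sin φ sin δ = 2.1544 × 0.8261 × 0.3518 = 0.6261.
cos φ cos δ sin H_s = 0.5635 × 0.9361 × 0.8345 = 0.4402.
Q̄ = (1365/π) × (0.6261 + 0.4402) = 434.49 × 1.0663 = 463.30 W/m².

463 W/m²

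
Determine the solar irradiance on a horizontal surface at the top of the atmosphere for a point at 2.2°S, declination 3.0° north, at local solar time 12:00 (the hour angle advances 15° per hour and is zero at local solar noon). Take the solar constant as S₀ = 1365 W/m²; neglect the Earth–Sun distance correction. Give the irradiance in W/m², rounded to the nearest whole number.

1359 W/m²

Hour angle H = 15° × (12 − 12) = 0.00°.
cos θ_z = sin φ sin δ + cos φ cos δ cos H = (-0.0384)(0.0523) + (0.9993)(0.9986)(1.0000) = 0.9959.
Top-of-atmosphere irradiance = S₀ cos θ_z = 1365 × 0.9959 = 1359.40 W/m².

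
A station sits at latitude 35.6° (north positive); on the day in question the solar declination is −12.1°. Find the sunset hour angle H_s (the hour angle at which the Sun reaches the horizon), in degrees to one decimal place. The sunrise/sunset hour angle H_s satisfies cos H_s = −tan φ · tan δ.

81.2°

cos H_s = −tan(35.6°) · tan(-12.1°) = 0.1535, so H_s = arccos(0.1535) = 81.17°.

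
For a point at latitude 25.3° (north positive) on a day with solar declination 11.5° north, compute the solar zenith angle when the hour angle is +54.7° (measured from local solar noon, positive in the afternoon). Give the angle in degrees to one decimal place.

53.3°

cos θ_z = sin(25.3°) sin(11.5°) + cos(25.3°) cos(11.5°) cos(54.70°) = 0.0852 + 0.5119 = 0.5971.
θ_z = arccos(0.5971) = 53.34°.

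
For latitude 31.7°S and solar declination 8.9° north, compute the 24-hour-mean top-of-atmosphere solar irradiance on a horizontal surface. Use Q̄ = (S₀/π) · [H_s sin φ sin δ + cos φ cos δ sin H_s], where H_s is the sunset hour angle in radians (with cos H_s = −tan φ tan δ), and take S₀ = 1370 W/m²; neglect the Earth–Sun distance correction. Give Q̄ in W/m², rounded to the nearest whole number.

cos H_s = −tan(-31.7°) · tan(8.9°) = 0.0967, so H_s = arccos(0.0967) = 84.45°. In radians, H_s = 1.4739.
H_s sin φ sin δ = 1.4739 × -0.5255 × 0.1547 = -0.1198.
cos φ cos δ sin H_s = 0.8508 × 0.9880 × 0.9953 = 0.8366.
Q̄ = (1370/π) × (-0.1198 + 0.8366) = 436.08 × 0.7168 = 312.58 W/m².

313 W/m²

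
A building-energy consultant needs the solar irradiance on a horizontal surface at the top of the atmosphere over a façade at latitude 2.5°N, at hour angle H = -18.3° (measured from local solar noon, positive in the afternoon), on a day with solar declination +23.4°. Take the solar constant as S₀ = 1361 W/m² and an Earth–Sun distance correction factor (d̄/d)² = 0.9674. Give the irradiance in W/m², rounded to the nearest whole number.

cos θ_z = sin φ sin δ + cos φ cos δ cos H = (0.0436)(0.3971) + (0.9990)(0.9178)(0.9494) = 0.8878.
Top-of-atmosphere irradiance = S₀ (d̄/d)² cos θ_z = 1361 × 0.9674 × 0.8878 = 1168.91 W/m².

1169 W/m²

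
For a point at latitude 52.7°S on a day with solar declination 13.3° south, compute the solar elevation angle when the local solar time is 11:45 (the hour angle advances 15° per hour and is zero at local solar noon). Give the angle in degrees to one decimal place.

50.5°

Hour angle H = 15° × (11.75 − 12) = -3.75°.
cos θ_z = sin φ sin δ + cos φ cos δ cos H = (-0.7955)(-0.2300) + (0.6060)(0.9732)(0.9979) = 0.7715.
θ_z = arccos(0.7715) = 39.51°, so the elevation is 90° − 39.51° = 50.49°.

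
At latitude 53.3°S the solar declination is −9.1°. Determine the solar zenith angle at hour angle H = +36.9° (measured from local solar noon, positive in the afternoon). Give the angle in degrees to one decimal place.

cos θ_z = sin(-53.3°) sin(-9.1°) + cos(-53.3°) cos(-9.1°) cos(36.90°) = 0.1268 + 0.4719 = 0.5987.
θ_z = arccos(0.5987) = 53.22°.

53.2°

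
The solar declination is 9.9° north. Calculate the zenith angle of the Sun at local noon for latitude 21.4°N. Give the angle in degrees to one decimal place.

11.5°

At local solar noon the hour angle is zero, so the zenith angle is |φ − δ| = |21.4° − (9.9°)| = 11.5°.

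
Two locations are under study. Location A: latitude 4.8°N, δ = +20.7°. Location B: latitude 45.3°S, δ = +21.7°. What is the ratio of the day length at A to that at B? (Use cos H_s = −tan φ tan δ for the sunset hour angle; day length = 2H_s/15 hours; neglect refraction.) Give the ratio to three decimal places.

1.385

A: H_s = arccos(−tan 4.8° · tan 20.7°) = 91.82°, so 2H_s/15 = 12.2427 h.
B: H_s = arccos(−tan -45.3° · tan 21.7°) = 66.29°, so 2H_s/15 = 8.8387 h.
Ratio A/B = 12.2427 / 8.8387 = 1.3851.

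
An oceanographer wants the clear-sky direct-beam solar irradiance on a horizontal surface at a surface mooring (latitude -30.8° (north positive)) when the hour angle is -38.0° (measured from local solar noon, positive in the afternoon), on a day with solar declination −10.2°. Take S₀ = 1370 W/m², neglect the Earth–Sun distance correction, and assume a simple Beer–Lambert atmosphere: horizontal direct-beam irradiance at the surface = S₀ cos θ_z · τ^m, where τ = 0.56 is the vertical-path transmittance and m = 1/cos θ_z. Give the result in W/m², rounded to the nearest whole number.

482 W/m²

With φ = -30.8°, δ = -10.2°, H = -38.00°: sin φ sin δ = 0.0907, cos φ cos δ cos H = 0.6662, so cos θ_z = 0.7569.
Air mass m = 1/cos θ_z = 1/0.7569 = 1.321; τ^m = 0.56^1.321 = 0.4649.
Surface direct beam = 1370 × 0.7569 × 0.4649 = 482.08 W/m².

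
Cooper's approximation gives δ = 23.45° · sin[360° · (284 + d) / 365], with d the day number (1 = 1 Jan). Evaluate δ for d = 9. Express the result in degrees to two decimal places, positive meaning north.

360 × (284 + 9) / 365 = 288.986°; sin(288.986°) = -0.9456.
δ = 23.45 × -0.9456 = -22.174° ≈ -22.17°.

-22.17°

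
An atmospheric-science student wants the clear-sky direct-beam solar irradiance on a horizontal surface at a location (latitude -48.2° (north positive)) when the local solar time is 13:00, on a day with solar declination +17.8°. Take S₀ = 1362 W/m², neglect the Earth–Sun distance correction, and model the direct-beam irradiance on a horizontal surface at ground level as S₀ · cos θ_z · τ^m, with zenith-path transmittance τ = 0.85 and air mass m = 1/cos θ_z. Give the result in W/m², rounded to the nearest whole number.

344 W/m²

Hour angle H = 15° × (13 − 12) = 15.00°.
cos θ_z = sin φ sin δ + cos φ cos δ cos H = (-0.7455)(0.3057) + (0.6665)(0.9521)(0.9659) = 0.3850.
Air mass m = 1/cos θ_z = 1/0.3850 = 2.597; τ^m = 0.85^2.597 = 0.6557.
Surface direct beam = 1362 × 0.3850 × 0.6557 = 343.83 W/m².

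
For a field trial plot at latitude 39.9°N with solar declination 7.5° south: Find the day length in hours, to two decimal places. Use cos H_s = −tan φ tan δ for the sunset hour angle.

11.16 hours

The sunset hour angle satisfies cos H_s = −tan φ tan δ = 0.1101, giving H_s = 83.68°.
Day length = 2 H_s / 15° h⁻¹ = 167.36° / 15 = 11.157 h.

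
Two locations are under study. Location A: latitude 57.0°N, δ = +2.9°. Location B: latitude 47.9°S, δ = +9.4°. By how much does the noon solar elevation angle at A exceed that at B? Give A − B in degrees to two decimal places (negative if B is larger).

A: 90° − |57.0 − (2.9)| = 35.90°.
B: 90° − |-47.9 − (9.4)| = 32.70°.
A − B = 35.90 − 32.70 = 3.20°.

+3.20°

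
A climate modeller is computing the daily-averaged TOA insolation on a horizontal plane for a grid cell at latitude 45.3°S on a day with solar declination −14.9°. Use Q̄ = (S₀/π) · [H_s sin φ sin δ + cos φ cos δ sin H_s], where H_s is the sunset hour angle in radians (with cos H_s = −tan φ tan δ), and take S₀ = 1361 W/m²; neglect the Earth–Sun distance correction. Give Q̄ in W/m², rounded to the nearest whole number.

430 W/m²

−tan φ tan δ = −(-1.0105)(-0.2661) = -0.2689; H_s = arccos(-0.2689) = 105.60°. In radians, H_s = 1.8431.
H_s sin φ sin δ = 1.8431 × -0.7108 × -0.2571 = 0.3368.
cos φ cos δ sin H_s = 0.7034 × 0.9664 × 0.9632 = 0.6548.
Q̄ = (1361/π) × (0.3368 + 0.6548) = 433.22 × 0.9916 = 429.58 W/m².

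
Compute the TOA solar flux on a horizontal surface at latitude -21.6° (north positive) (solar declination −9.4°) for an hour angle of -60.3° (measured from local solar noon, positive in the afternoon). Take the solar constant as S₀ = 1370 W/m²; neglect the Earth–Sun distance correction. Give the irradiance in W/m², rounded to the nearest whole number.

705 W/m²

cos θ_z = sin(-21.6°) sin(-9.4°) + cos(-21.6°) cos(-9.4°) cos(-60.30°) = 0.0601 + 0.4545 = 0.5146.
Top-of-atmosphere irradiance = S₀ cos θ_z = 1370 × 0.5146 = 705.00 W/m².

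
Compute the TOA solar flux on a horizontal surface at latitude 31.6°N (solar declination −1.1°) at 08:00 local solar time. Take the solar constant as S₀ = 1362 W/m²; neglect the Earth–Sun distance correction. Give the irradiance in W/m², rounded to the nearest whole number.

Hour angle H = 15° × (8 − 12) = -60.00°.
cos θ_z = sin φ sin δ + cos φ cos δ cos H = (0.5240)(-0.0192) + (0.8517)(0.9998)(0.5000) = 0.4157.
Top-of-atmosphere irradiance = S₀ cos θ_z = 1362 × 0.4157 = 566.18 W/m².

566 W/m²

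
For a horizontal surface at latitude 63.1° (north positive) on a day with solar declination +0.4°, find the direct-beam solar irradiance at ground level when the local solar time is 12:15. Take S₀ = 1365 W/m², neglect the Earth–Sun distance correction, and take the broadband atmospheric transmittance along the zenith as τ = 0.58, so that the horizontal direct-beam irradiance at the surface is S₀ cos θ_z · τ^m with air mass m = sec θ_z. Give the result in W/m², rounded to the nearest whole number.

190 W/m²

Hour angle H = 15° × (12.25 − 12) = 3.75°.
With φ = 63.1°, δ = 0.4°, H = 3.75°: sin φ sin δ = 0.0062, cos φ cos δ cos H = 0.4515, so cos θ_z = 0.4577.
Air mass m = 1/cos θ_z = 1/0.4577 = 2.185; τ^m = 0.58^2.185 = 0.3042.
Surface direct beam = 1365 × 0.4577 × 0.3042 = 190.05 W/m².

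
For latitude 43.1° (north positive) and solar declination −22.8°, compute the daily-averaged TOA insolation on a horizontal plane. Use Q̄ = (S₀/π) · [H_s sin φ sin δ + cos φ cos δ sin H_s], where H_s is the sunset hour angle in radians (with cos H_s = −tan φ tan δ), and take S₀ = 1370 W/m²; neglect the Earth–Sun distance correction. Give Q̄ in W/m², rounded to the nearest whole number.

135 W/m²

−tan φ tan δ = −(0.9358)(-0.4204) = 0.3934; H_s = arccos(0.3934) = 66.83°. In radians, H_s = 1.1664.
H_s sin φ sin δ = 1.1664 × 0.6833 × -0.3875 = -0.3088.
cos φ cos δ sin H_s = 0.7302 × 0.9219 × 0.9193 = 0.6188.
Q̄ = (1370/π) × (-0.3088 + 0.6188) = 436.08 × 0.3100 = 135.18 W/m².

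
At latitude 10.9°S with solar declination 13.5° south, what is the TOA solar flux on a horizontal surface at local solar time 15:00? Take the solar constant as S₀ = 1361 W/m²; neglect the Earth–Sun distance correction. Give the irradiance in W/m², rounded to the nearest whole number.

979 W/m²

Hour angle H = 15° × (15 − 12) = 45.00°.
cos θ_z = sin(-10.9°) sin(-13.5°) + cos(-10.9°) cos(-13.5°) cos(45.00°) = 0.0441 + 0.6752 = 0.7193.
Top-of-atmosphere irradiance = S₀ cos θ_z = 1361 × 0.7193 = 978.97 W/m².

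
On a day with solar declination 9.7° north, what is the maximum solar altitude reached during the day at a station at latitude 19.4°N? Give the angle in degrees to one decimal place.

80.3°

At local solar noon the hour angle is zero, so the elevation is 90° − |φ − δ| = 90° − |19.4° − (9.7°)| = 90° − 9.7° = 80.3°.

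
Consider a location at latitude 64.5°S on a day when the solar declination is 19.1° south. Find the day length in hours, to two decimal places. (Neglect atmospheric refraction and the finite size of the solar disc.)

cos H_s = −tan(-64.5°) · tan(-19.1°) = -0.7260, so H_s = arccos(-0.7260) = 136.55°.
Day length = 2 H_s / 15° h⁻¹ = 273.10° / 15 = 18.207 h.

18.21 hours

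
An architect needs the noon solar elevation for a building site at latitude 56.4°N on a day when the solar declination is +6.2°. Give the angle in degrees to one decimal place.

At local solar noon the hour angle is zero, so the elevation is 90° − |φ − δ| = 90° − |56.4° − (6.2°)| = 90° − 50.2° = 39.8°.

39.8°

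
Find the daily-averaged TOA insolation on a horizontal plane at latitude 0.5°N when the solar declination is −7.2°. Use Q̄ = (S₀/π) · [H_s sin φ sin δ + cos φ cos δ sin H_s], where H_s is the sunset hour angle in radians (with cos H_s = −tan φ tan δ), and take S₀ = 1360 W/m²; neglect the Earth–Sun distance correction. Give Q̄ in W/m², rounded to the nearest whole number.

The sunset hour angle satisfies cos H_s = −tan φ tan δ = 0.0011, giving H_s = 89.94°. In radians, H_s = 1.5697.
H_s sin φ sin δ = 1.5697 × 0.0087 × -0.1253 = -0.0017.
cos φ cos δ sin H_s = 1.0000 × 0.9921 × 1.0000 = 0.9921.
Q̄ = (1360/π) × (-0.0017 + 0.9921) = 432.90 × 0.9904 = 428.74 W/m².

429 W/m²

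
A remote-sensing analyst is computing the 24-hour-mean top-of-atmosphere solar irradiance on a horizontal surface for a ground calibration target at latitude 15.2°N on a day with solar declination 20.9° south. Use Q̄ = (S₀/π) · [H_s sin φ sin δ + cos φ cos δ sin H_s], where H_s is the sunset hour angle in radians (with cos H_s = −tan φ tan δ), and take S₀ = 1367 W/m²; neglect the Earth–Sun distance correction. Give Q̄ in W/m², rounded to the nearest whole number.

330 W/m²

The sunset hour angle satisfies cos H_s = −tan φ tan δ = 0.1037, giving H_s = 84.05°. In radians, H_s = 1.4669.
H_s sin φ sin δ = 1.4669 × 0.2622 × -0.3567 = -0.1372.
cos φ cos δ sin H_s = 0.9650 × 0.9342 × 0.9946 = 0.8966.
Q̄ = (1367/π) × (-0.1372 + 0.8966) = 435.13 × 0.7594 = 330.44 W/m².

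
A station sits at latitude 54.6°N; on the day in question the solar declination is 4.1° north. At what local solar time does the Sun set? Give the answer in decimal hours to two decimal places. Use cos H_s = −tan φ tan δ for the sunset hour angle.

The sunset hour angle satisfies cos H_s = −tan φ tan δ = -0.1009, giving H_s = 95.79°.
Sunset is at 12 + H_s/15 = 12 + 6.386 = 18.386 h local solar time.

18.39 h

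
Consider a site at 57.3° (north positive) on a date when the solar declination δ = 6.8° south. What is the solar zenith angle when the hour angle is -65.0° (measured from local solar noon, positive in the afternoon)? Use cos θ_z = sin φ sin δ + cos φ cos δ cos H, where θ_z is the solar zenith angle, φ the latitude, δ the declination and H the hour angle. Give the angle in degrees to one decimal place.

With φ = 57.3°, δ = -6.8°, H = -65.00°: sin φ sin δ = -0.0996, cos φ cos δ cos H = 0.2267, so cos θ_z = 0.1271.
θ_z = arccos(0.1271) = 82.70°.

82.7°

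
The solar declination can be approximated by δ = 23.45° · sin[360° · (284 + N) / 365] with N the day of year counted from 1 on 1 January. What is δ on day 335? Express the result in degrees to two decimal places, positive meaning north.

360 × (284 + 335) / 365 = 610.521°; sin(610.521°) = -0.9428.
δ = 23.45 × -0.9428 = -22.109° ≈ -22.11°.

-22.11°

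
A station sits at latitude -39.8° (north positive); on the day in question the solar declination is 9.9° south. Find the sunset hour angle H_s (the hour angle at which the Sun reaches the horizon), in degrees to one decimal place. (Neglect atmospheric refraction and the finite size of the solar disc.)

cos H_s = −tan(-39.8°) · tan(-9.9°) = -0.1454, so H_s = arccos(-0.1454) = 98.36°.

98.4°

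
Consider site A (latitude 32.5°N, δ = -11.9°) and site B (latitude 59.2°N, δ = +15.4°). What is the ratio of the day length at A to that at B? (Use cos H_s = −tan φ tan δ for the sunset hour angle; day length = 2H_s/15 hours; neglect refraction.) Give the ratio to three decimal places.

0.700

A: H_s = arccos(−tan 32.5° · tan -11.9°) = 82.28°, so 2H_s/15 = 10.9707 h.
B: H_s = arccos(−tan 59.2° · tan 15.4°) = 117.52°, so 2H_s/15 = 15.6693 h.
Ratio A/B = 10.9707 / 15.6693 = 0.7001.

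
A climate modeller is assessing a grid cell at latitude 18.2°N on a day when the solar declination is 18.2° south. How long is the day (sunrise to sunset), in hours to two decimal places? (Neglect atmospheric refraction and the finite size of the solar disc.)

cos H_s = −tan(18.2°) · tan(-18.2°) = 0.1081, so H_s = arccos(0.1081) = 83.79°.
Day length = 2 H_s / 15° h⁻¹ = 167.58° / 15 = 11.172 h.

11.17 hours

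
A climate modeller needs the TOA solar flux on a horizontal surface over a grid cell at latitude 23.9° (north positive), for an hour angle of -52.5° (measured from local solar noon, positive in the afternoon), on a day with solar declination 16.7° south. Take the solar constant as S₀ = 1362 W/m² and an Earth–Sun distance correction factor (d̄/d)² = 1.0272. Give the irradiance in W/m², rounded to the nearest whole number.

cos θ_z = sin(23.9°) sin(-16.7°) + cos(23.9°) cos(-16.7°) cos(-52.50°) = -0.1164 + 0.5331 = 0.4167.
Top-of-atmosphere irradiance = S₀ (d̄/d)² cos θ_z = 1362 × 1.0272 × 0.4167 = 582.98 W/m².

583 W/m²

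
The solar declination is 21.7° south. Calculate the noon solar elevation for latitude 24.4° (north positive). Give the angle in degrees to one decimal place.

At local solar noon the hour angle is zero, so the elevation is 90° − |φ − δ| = 90° − |24.4° − (-21.7°)| = 90° − 46.1° = 43.9°.

43.9°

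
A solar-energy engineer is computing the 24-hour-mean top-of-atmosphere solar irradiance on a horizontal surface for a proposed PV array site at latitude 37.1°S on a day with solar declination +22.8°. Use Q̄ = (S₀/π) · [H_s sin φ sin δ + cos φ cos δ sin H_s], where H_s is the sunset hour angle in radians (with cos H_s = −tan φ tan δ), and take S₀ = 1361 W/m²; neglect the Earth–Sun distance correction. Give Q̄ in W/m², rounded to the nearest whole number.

The sunset hour angle satisfies cos H_s = −tan φ tan δ = 0.3179, giving H_s = 71.46°. In radians, H_s = 1.2472.
H_s sin φ sin δ = 1.2472 × -0.6032 × 0.3875 = -0.2915.
cos φ cos δ sin H_s = 0.7976 × 0.9219 × 0.9481 = 0.6971.
Q̄ = (1361/π) × (-0.2915 + 0.6971) = 433.22 × 0.4056 = 175.71 W/m².

176 W/m²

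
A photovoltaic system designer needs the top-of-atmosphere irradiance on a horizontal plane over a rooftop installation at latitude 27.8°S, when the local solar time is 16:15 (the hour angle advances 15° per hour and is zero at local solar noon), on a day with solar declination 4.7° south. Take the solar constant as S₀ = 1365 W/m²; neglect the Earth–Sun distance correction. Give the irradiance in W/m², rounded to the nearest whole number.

Hour angle H = 15° × (16.25 − 12) = 63.75°.
With φ = -27.8°, δ = -4.7°, H = 63.75°: sin φ sin δ = 0.0382, cos φ cos δ cos H = 0.3899, so cos θ_z = 0.4281.
Top-of-atmosphere irradiance = S₀ cos θ_z = 1365 × 0.4281 = 584.36 W/m².

584 W/m²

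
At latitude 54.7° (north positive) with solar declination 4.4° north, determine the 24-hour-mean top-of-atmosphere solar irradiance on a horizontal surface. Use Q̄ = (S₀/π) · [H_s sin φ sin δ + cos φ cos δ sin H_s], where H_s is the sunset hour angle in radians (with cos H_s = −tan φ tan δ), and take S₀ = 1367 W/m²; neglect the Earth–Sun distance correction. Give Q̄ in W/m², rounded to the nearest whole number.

cos H_s = −tan(54.7°) · tan(4.4°) = -0.1087, so H_s = arccos(-0.1087) = 96.24°. In radians, H_s = 1.6797.
H_s sin φ sin δ = 1.6797 × 0.8161 × 0.0767 = 0.1051.
cos φ cos δ sin H_s = 0.5779 × 0.9971 × 0.9941 = 0.5728.
Q̄ = (1367/π) × (0.1051 + 0.5728) = 435.13 × 0.6779 = 294.97 W/m².

295 W/m²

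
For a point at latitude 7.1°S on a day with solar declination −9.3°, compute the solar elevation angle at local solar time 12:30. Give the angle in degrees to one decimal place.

Hour angle H = 15° × (12.5 − 12) = 7.50°.
cos θ_z = sin φ sin δ + cos φ cos δ cos H = (-0.1236)(-0.1616) + (0.9923)(0.9869)(0.9914) = 0.9909.
θ_z = arccos(0.9909) = 7.74°, so the elevation is 90° − 7.74° = 82.26°.

82.3°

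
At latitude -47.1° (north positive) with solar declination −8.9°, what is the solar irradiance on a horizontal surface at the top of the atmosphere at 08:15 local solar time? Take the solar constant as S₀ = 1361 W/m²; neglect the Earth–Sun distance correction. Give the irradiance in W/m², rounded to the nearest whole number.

663 W/m²

Hour angle H = 15° × (8.25 − 12) = -56.25°.
With φ = -47.1°, δ = -8.9°, H = -56.25°: sin φ sin δ = 0.1133, cos φ cos δ cos H = 0.3736, so cos θ_z = 0.4869.
Top-of-atmosphere irradiance = S₀ cos θ_z = 1361 × 0.4869 = 662.67 W/m².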